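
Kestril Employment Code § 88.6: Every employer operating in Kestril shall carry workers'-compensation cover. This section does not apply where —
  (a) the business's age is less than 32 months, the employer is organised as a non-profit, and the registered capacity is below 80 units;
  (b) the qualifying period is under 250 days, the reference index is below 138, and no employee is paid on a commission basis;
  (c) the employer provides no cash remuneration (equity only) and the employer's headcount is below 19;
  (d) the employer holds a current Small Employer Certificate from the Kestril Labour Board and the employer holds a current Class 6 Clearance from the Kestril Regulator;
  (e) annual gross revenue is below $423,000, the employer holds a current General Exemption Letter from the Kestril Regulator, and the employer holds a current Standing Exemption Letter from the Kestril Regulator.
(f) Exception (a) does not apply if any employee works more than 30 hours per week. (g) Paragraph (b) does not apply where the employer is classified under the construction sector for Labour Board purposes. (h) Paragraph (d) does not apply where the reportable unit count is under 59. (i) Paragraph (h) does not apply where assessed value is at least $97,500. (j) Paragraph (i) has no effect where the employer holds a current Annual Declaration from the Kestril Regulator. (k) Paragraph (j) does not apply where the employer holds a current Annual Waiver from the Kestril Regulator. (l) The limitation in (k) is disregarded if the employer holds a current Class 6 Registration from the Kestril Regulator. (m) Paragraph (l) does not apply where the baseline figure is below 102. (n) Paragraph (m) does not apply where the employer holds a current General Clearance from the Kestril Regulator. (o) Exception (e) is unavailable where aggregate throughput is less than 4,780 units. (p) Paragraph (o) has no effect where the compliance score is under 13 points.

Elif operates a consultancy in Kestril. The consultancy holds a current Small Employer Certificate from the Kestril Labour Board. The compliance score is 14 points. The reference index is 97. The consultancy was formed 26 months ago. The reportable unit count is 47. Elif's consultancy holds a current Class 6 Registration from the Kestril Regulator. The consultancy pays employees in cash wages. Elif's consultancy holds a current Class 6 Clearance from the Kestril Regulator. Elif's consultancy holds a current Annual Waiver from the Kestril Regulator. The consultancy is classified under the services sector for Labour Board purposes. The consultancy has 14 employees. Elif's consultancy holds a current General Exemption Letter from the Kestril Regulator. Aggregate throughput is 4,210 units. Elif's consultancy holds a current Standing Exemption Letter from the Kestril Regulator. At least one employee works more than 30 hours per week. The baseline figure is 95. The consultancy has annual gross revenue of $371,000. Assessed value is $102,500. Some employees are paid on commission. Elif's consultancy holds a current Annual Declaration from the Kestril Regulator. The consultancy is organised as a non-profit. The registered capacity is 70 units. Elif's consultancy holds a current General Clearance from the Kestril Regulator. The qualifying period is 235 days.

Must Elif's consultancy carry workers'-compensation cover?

Exception (a): the business's age is 26 months, less than the 32 months limit; the employer is a non-profit; the registered capacity is 70 units, below the 80 units limit — every condition holds. But applying paragraph (f): (f) applies — at least one employee exceeds 30 hours/week. So (a) is unavailable.
Exception (b) does not apply: some employees are paid on commission.
Exception (c) requires that the employer provides no cash remuneration (equity only); but employees are paid cash wages, so (c) is unavailable.
All of (d)'s requirements are met (a current Small Employer Certificate is held; a current Class 6 Clearance is held). However, paragraphs (h)–(n) must be considered: (h) operates against (d): the reportable unit count is 47, under the 59 limit. (i) operates (assessed value is $102,500, meeting the $97,500 threshold), but yields to (j): (j) applies — a current Annual Declaration is held. (k) would limit (j) — a current Annual Waiver is held — but (l) sets (k) aside: (l) applies — a current Class 6 Registration is held. (m) would limit (l) — the baseline figure is 95, below the 102 limit — but (n) sets (m) aside: (n) operates — a current General Clearance is held. So (d) is unavailable.
All of (e)'s requirements are met (annual gross revenue is $371,000, below the $423,000 limit; a current General Exemption Letter is held; a current Standing Exemption Letter is held). But applying paragraphs (o)–(p): (o) applies — aggregate throughput is 4,210 units, less than the 4,780 units limit. (p) is not triggered (the compliance score is 14 points, not under 13 points), so (o) stands. (e) is therefore removed.
No exception displaces § 88.6.

Yes — Elif's consultancy must carry workers'-compensation cover.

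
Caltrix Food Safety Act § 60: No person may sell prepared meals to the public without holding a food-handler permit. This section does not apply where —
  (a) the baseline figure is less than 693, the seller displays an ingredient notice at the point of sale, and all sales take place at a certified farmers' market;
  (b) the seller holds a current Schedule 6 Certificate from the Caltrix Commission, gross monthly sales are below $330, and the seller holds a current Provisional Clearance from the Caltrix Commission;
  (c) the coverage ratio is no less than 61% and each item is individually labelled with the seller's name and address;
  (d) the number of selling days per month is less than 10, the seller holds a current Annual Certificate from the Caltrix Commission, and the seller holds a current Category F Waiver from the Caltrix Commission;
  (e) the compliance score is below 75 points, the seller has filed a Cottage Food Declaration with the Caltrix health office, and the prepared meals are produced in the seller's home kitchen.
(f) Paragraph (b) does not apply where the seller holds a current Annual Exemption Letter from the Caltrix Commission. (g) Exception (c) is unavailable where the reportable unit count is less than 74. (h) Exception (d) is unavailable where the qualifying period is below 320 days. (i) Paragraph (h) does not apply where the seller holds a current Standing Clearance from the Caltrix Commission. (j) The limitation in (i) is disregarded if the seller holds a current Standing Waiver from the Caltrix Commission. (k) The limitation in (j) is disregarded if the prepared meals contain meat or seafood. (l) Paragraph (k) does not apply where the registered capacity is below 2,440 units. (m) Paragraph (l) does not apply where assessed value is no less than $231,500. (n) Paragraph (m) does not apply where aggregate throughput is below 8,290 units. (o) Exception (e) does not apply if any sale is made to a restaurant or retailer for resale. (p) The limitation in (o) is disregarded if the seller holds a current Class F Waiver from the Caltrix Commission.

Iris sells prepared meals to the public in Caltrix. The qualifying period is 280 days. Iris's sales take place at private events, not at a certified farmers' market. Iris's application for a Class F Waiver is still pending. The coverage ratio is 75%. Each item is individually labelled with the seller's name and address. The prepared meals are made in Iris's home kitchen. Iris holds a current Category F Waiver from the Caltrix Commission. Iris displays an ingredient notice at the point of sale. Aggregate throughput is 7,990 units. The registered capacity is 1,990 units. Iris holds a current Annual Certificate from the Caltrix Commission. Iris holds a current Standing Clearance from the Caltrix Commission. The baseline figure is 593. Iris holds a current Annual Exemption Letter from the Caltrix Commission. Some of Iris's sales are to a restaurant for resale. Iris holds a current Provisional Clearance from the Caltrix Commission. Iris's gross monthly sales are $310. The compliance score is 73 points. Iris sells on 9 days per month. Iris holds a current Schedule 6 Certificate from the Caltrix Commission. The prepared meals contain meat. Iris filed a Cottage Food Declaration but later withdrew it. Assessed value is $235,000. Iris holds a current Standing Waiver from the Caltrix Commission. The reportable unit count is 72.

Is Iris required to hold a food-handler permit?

Yes — Iris must hold a food-handler permit.

Exception (a) requires that all sales take place at a certified farmers' market; but sales are at private events, not a certified farmers' market, so (a) is unavailable.
All of (b)'s requirements are met (a current Schedule 6 Certificate is held; gross monthly sales are $310, below the $330 limit; a current Provisional Clearance is held). But applying paragraph (f): (f) operates — a current Annual Exemption Letter is held. (b) is therefore removed.
Exception (c) is satisfied on its face — the coverage ratio is 75%, meeting the 61% threshold; items are individually labelled. Turning to paragraph (g): (g) operates against (c): the reportable unit count is 72, less than the 74 limit. Exception (c) does not apply.
Exception (d)'s conditions are all satisfied: the number of selling days per month is 9, less than the 10 limit; a current Annual Certificate is held; a current Category F Waiver is held. However, paragraphs (h)–(n) must be considered: (h) operates against (d): the qualifying period is 280 days, below the 320 days limit. (i) would limit (h) — a current Standing Clearance is held — but (j) sets (i) aside: (j) operates against (i): a current Standing Waiver is held. (k) would limit (j) — the prepared meals contain meat — but (l) sets (k) aside: (l) is triggered — the registered capacity is 1,990 units, below the 2,440 units limit. (m) would limit (l) — assessed value is $235,000, meeting the $231,500 threshold — but (n) sets (m) aside: (n) is triggered — aggregate throughput is 7,990 units, below the 8,290 units limit. Exception (d) does not apply.
Exception (e) requires that the seller has filed a Cottage Food Declaration with the Caltrix health office; but the Cottage Food Declaration was withdrawn, so (e) is unavailable.
Every exception is unavailable, so the rule governs.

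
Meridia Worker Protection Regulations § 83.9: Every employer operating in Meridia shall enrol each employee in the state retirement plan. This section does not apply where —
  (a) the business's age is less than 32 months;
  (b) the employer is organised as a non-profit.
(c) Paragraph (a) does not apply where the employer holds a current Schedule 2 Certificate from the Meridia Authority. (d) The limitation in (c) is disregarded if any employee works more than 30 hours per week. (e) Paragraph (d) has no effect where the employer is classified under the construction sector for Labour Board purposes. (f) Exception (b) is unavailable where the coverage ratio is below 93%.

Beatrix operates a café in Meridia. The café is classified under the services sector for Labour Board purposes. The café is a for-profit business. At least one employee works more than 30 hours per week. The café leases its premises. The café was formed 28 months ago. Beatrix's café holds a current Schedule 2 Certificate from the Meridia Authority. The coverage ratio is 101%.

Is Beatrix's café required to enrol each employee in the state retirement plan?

No — exception (a) applies; Beatrix's café is not required to enrol each employee in the state retirement plan.

All of (a)'s requirements are met (the business's age is 28 months, less than the 32 months limit). Considering the limiting provisions: (c) would limit (a) — a current Schedule 2 Certificate is held — but (d) sets (c) aside: (d) operates against (c): at least one employee exceeds 30 hours/week. (e) is inapplicable (the café is classified under the services sector), so (d) stands. Exception (a) stands.
Exception (b) fails — the employer is for-profit.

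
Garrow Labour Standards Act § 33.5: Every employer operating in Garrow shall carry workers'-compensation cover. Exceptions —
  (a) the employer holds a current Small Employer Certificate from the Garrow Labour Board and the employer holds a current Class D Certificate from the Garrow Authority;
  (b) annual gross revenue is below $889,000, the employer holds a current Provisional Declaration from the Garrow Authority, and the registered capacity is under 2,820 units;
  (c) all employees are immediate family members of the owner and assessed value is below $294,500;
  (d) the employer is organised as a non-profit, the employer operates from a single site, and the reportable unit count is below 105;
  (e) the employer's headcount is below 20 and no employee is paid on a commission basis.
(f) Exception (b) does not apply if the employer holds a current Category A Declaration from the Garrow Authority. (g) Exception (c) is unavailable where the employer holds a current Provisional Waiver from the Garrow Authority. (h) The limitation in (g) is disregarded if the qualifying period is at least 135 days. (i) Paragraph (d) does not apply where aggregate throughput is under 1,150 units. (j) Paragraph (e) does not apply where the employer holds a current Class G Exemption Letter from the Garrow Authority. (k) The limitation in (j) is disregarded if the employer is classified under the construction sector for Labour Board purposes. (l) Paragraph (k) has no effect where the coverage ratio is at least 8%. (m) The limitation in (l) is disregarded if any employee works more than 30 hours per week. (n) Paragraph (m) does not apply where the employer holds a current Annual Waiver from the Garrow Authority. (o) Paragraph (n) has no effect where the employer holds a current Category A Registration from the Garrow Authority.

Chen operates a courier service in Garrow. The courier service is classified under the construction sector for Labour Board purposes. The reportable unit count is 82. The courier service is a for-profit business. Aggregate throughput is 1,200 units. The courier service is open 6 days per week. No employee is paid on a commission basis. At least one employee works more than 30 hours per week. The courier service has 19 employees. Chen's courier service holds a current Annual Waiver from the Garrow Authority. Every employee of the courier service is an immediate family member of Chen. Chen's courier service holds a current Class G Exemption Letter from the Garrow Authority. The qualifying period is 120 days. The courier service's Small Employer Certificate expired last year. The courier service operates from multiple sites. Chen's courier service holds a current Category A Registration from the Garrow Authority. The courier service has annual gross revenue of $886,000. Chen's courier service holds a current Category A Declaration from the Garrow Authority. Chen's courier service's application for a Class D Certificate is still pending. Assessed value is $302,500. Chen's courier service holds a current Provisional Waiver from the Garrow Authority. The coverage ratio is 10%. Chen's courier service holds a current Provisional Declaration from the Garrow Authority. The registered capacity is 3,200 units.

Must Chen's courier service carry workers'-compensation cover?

No — exception (e) applies; Chen's courier service is not required to carry workers'-compensation cover.

Exception (a) does not apply: the Small Employer Certificate has expired.
Exception (b) requires that the registered capacity is under 2,820 units; but the registered capacity is 3,200 units, not under 2,820 units, so (b) is unavailable.
Exception (c) fails — assessed value is $302,500, not below $294,500.
Exception (d) requires that the employer is organised as a non-profit; but the employer is for-profit, so (d) is unavailable.
Exception (e): the employer's headcount is 19, below the 20 limit; no employee is paid on commission — every condition holds. Considering the limiting provisions: (j) would limit (e) — a current Class G Exemption Letter is held — but (k) sets (j) aside: (k) operates against (j): the courier service is classified under the construction sector. (l) would limit (k) — the coverage ratio is 10%, meeting the 8% threshold — but (m) sets (l) aside: (m) is triggered — at least one employee exceeds 30 hours/week. (n) would limit (m) — a current Annual Waiver is held — but (o) sets (n) aside: (o) operates — a current Category A Registration is held. So (e) applies.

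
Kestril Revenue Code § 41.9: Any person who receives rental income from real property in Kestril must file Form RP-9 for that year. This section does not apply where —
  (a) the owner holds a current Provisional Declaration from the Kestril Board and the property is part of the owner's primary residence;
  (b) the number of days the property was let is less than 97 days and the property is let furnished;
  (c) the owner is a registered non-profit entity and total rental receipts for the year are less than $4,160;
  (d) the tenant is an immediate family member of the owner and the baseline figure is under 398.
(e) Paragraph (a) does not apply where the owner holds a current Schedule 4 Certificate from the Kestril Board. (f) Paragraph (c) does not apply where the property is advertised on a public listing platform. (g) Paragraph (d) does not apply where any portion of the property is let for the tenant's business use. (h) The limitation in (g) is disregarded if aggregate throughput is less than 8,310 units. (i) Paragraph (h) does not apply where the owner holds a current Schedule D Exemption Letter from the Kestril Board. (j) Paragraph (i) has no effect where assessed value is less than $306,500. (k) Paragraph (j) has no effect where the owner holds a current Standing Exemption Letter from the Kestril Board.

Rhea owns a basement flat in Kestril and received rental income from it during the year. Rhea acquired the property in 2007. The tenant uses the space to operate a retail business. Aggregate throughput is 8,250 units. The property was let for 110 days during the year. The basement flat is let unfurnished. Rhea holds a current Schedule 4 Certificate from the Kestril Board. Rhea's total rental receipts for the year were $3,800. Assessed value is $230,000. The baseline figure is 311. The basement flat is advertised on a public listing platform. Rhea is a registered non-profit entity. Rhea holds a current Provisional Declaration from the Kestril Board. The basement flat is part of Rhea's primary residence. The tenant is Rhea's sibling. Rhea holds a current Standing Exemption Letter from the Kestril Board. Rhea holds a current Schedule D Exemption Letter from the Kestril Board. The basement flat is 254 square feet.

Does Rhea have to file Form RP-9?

Exception (a)'s conditions are all satisfied: a current Provisional Declaration is held; the basement flat is part of the primary residence. However, paragraph (e) must be considered: (e) operates — a current Schedule 4 Certificate is held. (a) is therefore removed.
Exception (b) requires that the number of days the property was let is less than 97 days; but the number of days the property was let is 110 days, not less than 97 days, so (b) is unavailable.
Exception (c) is satisfied on its face — Rhea is a registered non-profit; total rental receipts for the year are $3,800, less than the $4,160 limit. But applying paragraph (f): (f) is triggered — the property is publicly advertised. Exception (c) does not apply.
Exception (d) is satisfied on its face — the tenant is an immediate family member; the baseline figure is 311, under the 398 limit. However, paragraphs (g)–(k) must be considered: (g) applies — the space is let for business use. (h) is triggered (aggregate throughput is 8,250 units, less than the 8,310 units limit), but is overridden by (i): (i) operates against (h): a current Schedule D Exemption Letter is held. (j) is engaged (assessed value is $230,000, less than the $306,500 limit), but is set aside by (k): (k) operates against (j): a current Standing Exemption Letter is held. So (d) is unavailable.
Every exception is unavailable, so the rule governs.

Yes — Rhea must file Form RP-9.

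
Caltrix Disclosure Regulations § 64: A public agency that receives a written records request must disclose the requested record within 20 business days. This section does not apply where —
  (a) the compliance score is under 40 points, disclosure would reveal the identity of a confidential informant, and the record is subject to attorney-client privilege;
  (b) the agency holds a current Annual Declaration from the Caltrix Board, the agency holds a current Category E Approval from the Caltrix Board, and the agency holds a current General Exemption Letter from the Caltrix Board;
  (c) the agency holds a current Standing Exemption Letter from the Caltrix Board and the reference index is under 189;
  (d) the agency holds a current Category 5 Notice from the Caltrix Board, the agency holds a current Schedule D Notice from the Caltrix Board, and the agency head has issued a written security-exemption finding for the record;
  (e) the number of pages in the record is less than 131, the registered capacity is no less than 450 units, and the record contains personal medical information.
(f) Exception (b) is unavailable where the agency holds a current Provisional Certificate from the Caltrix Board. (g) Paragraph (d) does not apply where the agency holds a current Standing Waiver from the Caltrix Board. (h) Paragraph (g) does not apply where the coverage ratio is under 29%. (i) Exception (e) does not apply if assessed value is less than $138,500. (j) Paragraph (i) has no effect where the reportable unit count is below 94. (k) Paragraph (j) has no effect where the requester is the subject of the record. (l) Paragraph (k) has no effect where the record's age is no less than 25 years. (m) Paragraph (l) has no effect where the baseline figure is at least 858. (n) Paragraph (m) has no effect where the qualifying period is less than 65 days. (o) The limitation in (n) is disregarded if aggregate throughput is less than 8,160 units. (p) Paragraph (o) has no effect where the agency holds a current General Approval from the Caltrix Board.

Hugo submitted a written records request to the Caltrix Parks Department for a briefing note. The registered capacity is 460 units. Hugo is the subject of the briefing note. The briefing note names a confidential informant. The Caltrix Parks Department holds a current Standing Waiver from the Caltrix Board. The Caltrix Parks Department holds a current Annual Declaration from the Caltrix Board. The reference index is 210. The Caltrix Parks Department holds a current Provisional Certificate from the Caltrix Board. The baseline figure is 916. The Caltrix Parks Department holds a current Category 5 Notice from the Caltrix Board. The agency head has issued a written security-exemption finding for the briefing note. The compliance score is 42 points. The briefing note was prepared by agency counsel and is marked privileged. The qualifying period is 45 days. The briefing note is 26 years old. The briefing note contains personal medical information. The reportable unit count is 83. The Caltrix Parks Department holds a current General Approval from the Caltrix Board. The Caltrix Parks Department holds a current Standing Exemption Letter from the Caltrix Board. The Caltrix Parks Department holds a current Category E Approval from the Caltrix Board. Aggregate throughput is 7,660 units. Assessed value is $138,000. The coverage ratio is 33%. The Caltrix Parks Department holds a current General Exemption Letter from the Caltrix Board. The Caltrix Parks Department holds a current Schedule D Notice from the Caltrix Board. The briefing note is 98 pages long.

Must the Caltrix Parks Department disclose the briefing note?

Exception (a) fails — the compliance score is 42 points, not under 40 points.
All of (b)'s requirements are met (a current Annual Declaration is held; a current Category E Approval is held; a current General Exemption Letter is held). Turning to paragraph (f): (f) operates against (b): a current Provisional Certificate is held. So (b) is unavailable.
Exception (c) does not apply: the reference index is 210, not under 189.
Exception (d) is satisfied on its face — a current Category 5 Notice is held; a current Schedule D Notice is held; a written security-exemption finding has been issued. However, paragraphs (g)–(h) must be considered: (g) is triggered — a current Standing Waiver is held. (h), which would lift (g), does not operate here — the coverage ratio is 33%, not under 29%. (d) is therefore removed.
Exception (e) is satisfied on its face — the number of pages in the record is 98, less than the 131 limit; the registered capacity is 460 units, meeting the 450 units threshold; the briefing note contains personal medical information. Under paragraphs (i)–(p): (i) would limit (e) — assessed value is $138,000, less than the $138,500 limit — but (j) sets (i) aside: (j) operates against (i): the reportable unit count is 83, below the 94 limit. (k) would limit (j) — Hugo is the subject of the briefing note — but (l) sets (k) aside: (l) operates — the record's age is 26 years, meeting the 25 years threshold. (m) would limit (l) — the baseline figure is 916, meeting the 858 threshold — but (n) sets (m) aside: (n) operates against (m): the qualifying period is 45 days, less than the 65 days limit. (o) applies (aggregate throughput is 7,660 units, less than the 8,160 units limit), but yields to (p): (p) operates against (o): a current General Approval is held. So (e) applies.

No — exception (e) applies; the Caltrix Parks Department is not required to disclose the briefing note.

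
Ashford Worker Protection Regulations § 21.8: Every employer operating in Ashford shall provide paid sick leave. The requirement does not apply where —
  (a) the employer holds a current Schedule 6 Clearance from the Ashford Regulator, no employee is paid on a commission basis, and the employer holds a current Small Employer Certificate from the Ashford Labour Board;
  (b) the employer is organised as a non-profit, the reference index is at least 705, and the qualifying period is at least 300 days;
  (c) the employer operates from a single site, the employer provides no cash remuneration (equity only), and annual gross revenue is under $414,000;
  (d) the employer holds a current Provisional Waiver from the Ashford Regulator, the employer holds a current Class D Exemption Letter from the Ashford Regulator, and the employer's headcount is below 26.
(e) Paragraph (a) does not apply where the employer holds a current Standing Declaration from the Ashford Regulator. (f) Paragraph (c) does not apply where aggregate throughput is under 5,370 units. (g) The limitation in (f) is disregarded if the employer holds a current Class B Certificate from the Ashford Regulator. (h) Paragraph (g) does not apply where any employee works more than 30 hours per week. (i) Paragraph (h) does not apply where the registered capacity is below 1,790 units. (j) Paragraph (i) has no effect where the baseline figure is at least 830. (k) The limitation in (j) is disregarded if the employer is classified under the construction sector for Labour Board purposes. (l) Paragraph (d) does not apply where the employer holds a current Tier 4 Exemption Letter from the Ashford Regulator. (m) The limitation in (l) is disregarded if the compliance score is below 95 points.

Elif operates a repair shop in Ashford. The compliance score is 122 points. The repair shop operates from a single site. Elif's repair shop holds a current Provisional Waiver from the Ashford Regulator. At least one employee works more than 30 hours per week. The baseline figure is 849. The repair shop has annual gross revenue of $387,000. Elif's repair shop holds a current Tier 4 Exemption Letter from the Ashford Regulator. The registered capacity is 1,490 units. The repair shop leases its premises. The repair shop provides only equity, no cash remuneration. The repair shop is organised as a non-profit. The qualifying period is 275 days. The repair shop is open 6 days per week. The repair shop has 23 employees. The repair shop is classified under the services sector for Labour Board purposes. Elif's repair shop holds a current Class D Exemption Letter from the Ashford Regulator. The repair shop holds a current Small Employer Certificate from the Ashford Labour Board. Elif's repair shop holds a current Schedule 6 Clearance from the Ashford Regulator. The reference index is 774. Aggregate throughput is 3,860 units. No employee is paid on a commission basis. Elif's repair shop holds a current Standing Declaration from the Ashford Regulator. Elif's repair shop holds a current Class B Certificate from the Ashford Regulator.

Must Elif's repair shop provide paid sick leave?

Exception (a) is satisfied on its face — a current Schedule 6 Clearance is held; no employee is paid on commission; a current Small Employer Certificate is held. But applying paragraph (e): (e) operates against (a): a current Standing Declaration is held. So (a) is unavailable.
Exception (b) does not apply: the qualifying period is 275 days, short of 300 days.
Exception (c)'s conditions are all satisfied: the employer operates from a single site; remuneration is equity-only; annual gross revenue is $387,000, under the $414,000 limit. But: (f) applies — aggregate throughput is 3,860 units, under the 5,370 units limit. (g) is engaged (a current Class B Certificate is held), but is set aside by (h): (h) applies — at least one employee exceeds 30 hours/week. (i) would limit (h) — the registered capacity is 1,490 units, below the 1,790 units limit — but (j) sets (i) aside: (j) is engaged — the baseline figure is 849, meeting the 830 threshold. (k), which would lift (j), is inapplicable — the repair shop is classified under the services sector. (c) is therefore removed.
Exception (d) is satisfied on its face — a current Provisional Waiver is held; a current Class D Exemption Letter is held; the employer's headcount is 23, below the 26 limit. But applying paragraphs (l)–(m): (l) operates against (d): a current Tier 4 Exemption Letter is held. (m) is not engaged (the compliance score is 122 points, not below 95 points), so (l) stands. Exception (d) does not apply.
No exception displaces § 21.8.

Yes — Elif's repair shop must provide paid sick leave.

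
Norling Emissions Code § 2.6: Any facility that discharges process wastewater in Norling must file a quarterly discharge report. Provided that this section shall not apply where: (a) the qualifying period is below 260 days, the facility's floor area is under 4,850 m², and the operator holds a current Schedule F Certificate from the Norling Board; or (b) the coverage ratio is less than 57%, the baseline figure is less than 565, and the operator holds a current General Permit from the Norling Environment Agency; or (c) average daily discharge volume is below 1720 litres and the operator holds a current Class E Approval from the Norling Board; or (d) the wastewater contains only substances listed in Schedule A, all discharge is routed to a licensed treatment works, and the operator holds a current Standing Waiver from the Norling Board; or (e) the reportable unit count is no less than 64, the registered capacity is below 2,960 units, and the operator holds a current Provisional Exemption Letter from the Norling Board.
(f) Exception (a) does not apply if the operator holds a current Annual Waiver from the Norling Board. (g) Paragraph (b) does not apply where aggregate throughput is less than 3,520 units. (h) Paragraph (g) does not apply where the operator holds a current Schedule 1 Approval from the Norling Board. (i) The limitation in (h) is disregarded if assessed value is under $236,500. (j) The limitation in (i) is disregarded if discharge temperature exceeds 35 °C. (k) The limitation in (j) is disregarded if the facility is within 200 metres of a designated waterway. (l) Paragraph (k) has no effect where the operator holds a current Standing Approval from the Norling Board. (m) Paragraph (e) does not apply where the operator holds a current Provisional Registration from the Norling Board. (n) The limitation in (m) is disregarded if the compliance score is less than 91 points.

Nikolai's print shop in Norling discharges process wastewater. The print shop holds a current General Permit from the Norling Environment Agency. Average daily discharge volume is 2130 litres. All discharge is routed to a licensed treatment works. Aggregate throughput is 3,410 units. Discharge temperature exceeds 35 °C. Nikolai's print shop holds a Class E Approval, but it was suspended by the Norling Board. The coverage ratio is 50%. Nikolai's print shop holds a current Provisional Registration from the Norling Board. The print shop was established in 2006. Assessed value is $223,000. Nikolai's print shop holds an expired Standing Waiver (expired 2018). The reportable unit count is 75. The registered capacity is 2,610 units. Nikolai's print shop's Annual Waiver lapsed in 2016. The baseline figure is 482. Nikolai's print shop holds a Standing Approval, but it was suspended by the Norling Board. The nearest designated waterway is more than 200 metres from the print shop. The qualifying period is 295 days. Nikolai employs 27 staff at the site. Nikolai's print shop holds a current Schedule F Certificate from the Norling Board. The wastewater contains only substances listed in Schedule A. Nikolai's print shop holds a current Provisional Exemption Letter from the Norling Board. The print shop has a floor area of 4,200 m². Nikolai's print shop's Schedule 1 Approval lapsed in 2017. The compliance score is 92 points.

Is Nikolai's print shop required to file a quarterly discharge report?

Exception (a) requires that the qualifying period is below 260 days; but the qualifying period is 295 days, not below 260 days, so (a) is unavailable.
Exception (b) is satisfied on its face — the coverage ratio is 50%, less than the 57% limit; the baseline figure is 482, less than the 565 limit; a current General Permit is held. Turning to paragraphs (g)–(l): (g) is engaged — aggregate throughput is 3,410 units, less than the 3,520 units limit. (h), which would lift (g), is not engaged — there is no Schedule 1 Approval in force. (b) is therefore removed.
Exception (c) fails — average daily discharge volume is 2130 litres, not below 1720 litres.
Exception (d) does not apply: no current Standing Waiver is held.
Exception (e)'s conditions are all satisfied: the reportable unit count is 75, meeting the 64 threshold; the registered capacity is 2,610 units, below the 2,960 units limit; a current Provisional Exemption Letter is held. However, paragraphs (m)–(n) must be considered: (m) operates against (e): a current Provisional Registration is held. (n), which would lift (m), is not engaged — the compliance score is 92 points, not less than 91 points. Exception (e) does not apply.
No exception is made out. Nikolai's print shop falls within the general rule.

Yes — Nikolai's print shop must file a quarterly discharge report.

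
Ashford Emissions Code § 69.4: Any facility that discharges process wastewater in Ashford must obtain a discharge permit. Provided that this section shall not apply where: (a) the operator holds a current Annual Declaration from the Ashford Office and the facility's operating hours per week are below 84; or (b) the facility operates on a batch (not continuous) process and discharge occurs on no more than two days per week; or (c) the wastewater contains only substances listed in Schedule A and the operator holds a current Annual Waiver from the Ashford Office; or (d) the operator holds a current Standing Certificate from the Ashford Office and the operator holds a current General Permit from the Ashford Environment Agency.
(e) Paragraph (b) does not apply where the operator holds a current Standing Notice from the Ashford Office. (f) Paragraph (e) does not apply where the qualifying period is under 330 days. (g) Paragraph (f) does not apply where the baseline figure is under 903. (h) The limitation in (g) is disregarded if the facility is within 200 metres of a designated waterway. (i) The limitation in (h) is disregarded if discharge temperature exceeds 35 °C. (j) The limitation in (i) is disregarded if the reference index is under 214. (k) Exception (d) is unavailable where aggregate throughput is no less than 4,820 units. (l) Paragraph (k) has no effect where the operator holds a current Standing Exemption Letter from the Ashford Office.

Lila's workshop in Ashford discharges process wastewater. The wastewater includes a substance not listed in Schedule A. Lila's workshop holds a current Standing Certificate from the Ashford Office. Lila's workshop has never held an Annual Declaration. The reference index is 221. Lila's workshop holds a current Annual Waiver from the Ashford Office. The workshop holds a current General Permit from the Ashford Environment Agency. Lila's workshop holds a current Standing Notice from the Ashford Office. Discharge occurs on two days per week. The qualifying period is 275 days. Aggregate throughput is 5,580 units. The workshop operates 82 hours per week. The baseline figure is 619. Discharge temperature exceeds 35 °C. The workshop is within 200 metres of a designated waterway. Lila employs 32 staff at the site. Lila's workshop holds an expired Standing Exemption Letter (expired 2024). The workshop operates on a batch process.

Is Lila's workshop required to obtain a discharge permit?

Yes — Lila's workshop must obtain a discharge permit.

Exception (a) fails — there is no Annual Declaration in force.
Exception (b) is satisfied on its face — the facility operates on a batch process; discharge occurs on no more than two days per week. But applying paragraphs (e)–(j): (e) operates — a current Standing Notice is held. (f) would limit (e) — the qualifying period is 275 days, under the 330 days limit — but (g) sets (f) aside: (g) applies — the baseline figure is 619, under the 903 limit. (h) would limit (g) — the workshop is within 200 m of a designated waterway — but (i) sets (h) aside: (i) is engaged — discharge temperature exceeds 35 °C. (j) is inapplicable (the reference index is 221, not under 214), so (i) stands. Exception (b) does not apply.
Exception (c) requires that the wastewater contains only substances listed in Schedule A; but the wastewater includes a non-Schedule-A substance, so (c) is unavailable.
All of (d)'s requirements are met (a current Standing Certificate is held; a current General Permit is held). Turning to paragraphs (k)–(l): (k) operates — aggregate throughput is 5,580 units, meeting the 4,820 units threshold. (l), which would lift (k), does not operate here — no current Standing Exemption Letter is held. (d) is therefore removed.
No exception is made out. Lila's workshop falls within the general rule.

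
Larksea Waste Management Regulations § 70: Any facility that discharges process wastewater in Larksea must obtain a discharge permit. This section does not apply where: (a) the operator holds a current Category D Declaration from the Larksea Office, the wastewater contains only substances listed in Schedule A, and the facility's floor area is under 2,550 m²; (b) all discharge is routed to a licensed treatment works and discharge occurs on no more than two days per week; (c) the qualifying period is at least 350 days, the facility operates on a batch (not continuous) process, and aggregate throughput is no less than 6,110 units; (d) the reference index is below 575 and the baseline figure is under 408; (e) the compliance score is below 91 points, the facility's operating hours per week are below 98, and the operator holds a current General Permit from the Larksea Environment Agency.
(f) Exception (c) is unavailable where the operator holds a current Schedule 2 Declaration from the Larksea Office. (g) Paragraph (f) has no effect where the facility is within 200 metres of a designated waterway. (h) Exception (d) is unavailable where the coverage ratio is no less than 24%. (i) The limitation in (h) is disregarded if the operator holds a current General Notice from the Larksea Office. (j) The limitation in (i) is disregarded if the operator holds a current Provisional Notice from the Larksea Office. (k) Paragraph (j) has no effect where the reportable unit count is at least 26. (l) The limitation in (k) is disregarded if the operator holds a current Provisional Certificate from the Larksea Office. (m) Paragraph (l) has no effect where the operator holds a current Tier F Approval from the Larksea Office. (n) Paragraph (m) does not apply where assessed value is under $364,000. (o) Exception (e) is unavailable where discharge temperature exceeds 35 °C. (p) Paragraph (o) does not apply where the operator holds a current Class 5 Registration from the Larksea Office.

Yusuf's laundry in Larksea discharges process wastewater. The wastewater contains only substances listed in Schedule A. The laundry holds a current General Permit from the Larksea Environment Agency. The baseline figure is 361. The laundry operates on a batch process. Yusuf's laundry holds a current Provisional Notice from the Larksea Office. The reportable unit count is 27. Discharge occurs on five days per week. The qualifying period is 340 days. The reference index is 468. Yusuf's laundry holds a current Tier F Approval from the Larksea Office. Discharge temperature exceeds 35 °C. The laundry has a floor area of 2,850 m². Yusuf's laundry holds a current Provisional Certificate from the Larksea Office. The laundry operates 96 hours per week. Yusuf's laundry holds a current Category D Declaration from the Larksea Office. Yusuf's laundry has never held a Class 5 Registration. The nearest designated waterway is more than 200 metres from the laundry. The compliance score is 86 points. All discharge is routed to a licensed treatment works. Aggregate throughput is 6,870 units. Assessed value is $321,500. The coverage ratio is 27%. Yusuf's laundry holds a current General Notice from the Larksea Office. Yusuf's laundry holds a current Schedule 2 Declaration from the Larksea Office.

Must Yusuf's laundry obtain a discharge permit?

Exception (a) fails — the facility's floor area is 2,850 m², not under 2,550 m².
Exception (b) fails — discharge occurs on five days per week.
Exception (c) requires that the qualifying period is at least 350 days; but the qualifying period is 340 days, short of 350 days, so (c) is unavailable.
All of (d)'s requirements are met (the reference index is 468, below the 575 limit; the baseline figure is 361, under the 408 limit). However, paragraphs (h)–(n) must be considered: (h) is engaged — the coverage ratio is 27%, meeting the 24% threshold. (i) is engaged (a current General Notice is held), but is itself disapplied by (j): (j) operates — a current Provisional Notice is held. (k) would limit (j) — the reportable unit count is 27, meeting the 26 threshold — but (l) sets (k) aside: (l) is engaged — a current Provisional Certificate is held. (m) operates (a current Tier F Approval is held), but is displaced by (n): (n) is engaged — assessed value is $321,500, under the $364,000 limit. So (d) is unavailable.
Exception (e)'s conditions are all satisfied: the compliance score is 86 points, below the 91 points limit; the facility's operating hours per week are 96, below the 98 limit; a current General Permit is held. However, paragraphs (o)–(p) must be considered: (o) operates — discharge temperature exceeds 35 °C. (p), which would lift (o), is not triggered — the Class 5 Registration is not current. (e) is therefore removed.
Every exception is unavailable, so the rule governs.

Yes — Yusuf's laundry must obtain a discharge permit.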